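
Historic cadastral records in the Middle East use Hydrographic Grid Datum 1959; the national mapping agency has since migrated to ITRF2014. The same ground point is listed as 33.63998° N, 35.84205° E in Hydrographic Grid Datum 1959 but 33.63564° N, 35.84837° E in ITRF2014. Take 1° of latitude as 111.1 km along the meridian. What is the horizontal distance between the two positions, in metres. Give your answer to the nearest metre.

Δφ = 33.63564° − 33.63998° = -0.00434°; Δλ = 35.84837° − 35.84205° = +0.00632°.
ΔN = Δφ × 111100 = -482.2 m; ΔE = Δλ × 111100 × cos(33.63998°) = +0.00632 × 111100 × 0.832535 = 584.6 m.
Distance = √(ΔE² + ΔN²) = √(584.6² + (-482.2)²) = 757.8 m.

758 m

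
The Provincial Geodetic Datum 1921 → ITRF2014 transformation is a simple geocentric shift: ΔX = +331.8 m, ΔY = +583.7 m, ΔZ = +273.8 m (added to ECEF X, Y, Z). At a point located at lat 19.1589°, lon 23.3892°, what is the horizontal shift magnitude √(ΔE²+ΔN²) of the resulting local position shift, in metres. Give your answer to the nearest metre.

At φ = 19.1589°, λ = 23.3892°: sin φ = 0.328189, cos φ = 0.944612, sin λ = 0.396975, cos λ = 0.917829.
ΔE = −sin λ·ΔX + cos λ·ΔY = −(0.396975)·(331.8) + (0.917829)·(583.7) = 404.02 m.
ΔN = −sin φ cos λ·ΔX − sin φ sin λ·ΔY + cos φ·ΔZ = −(0.328189)(0.917829)(331.8) − (0.328189)(0.396975)(583.7) + (0.944612)(273.8) = 82.64 m.
Horizontal magnitude = √(ΔE² + ΔN²) = √(404.02² + 82.64²) = 412.39 m.

412 m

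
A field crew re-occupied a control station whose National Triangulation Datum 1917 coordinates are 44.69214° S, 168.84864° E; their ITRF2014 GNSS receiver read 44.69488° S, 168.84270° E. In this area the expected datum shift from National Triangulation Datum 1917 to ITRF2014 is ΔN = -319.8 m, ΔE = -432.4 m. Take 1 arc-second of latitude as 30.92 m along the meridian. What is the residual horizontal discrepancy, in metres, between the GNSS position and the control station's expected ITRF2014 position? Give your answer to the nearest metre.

Observed coordinate differences: Δφ = -0.00274°, Δλ = -0.00594°.
Converting to metres (1° lat = 111312 m, cos φ = 0.710896): observed ΔN = -305.0 m, observed ΔE = -470.0 m.
Subtracting the expected shift leaves a residual of -305.0 − (-319.8) = 14.8 m north and -470.0 − (-432.4) = -37.6 m east.
Residual distance = √(14.8² + (-37.6)²) = 40.4 m.

40 m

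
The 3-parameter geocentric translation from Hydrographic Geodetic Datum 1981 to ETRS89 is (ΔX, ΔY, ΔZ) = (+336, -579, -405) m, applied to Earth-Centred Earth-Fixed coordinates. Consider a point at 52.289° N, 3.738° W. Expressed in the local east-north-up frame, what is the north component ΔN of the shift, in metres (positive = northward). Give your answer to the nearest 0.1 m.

ΔN = -542.8 m

The local north axis is (−sin φ cos λ, −sin φ sin λ, cos φ), giving ΔN = -265.246 − 29.862 − 247.730 = -542.84 m.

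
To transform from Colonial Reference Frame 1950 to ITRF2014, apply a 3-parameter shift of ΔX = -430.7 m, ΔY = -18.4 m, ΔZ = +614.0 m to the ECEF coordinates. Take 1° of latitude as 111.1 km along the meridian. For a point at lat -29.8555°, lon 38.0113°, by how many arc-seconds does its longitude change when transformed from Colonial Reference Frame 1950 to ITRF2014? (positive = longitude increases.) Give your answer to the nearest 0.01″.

Δλ = 9.37″

sin φ = -0.497814, cos φ = 0.867284, sin λ = 0.615817, cos λ = 0.787889.
East component: ΔE = −sin λ·ΔX + cos λ·ΔY = −(0.615817)(-430.7) + (0.787889)(-18.4) = 250.74 m.
1° of latitude spans 111100 m; at latitude φ, 1° of longitude spans that × cos φ = 96355.2 m, so Δλ = 250.74 / 96355.2 × 3600 = 9.368″.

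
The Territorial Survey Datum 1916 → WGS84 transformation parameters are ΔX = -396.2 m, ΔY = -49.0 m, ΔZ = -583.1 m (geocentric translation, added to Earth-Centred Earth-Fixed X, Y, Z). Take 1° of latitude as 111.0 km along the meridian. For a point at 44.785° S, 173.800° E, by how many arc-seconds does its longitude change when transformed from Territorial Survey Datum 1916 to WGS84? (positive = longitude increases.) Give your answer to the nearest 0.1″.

Δλ = 4.2″

sin φ = -0.704448, cos φ = 0.709755, sin λ = 0.107999, cos λ = -0.994151.
East component: ΔE = −sin λ·ΔX + cos λ·ΔY = −(0.107999)(-396.2) + (-0.994151)(-49.0) = 91.50 m.
1° of latitude spans 111000 m; at latitude φ, 1° of longitude spans that × cos φ = 78782.8 m, so Δλ = 91.50 / 78782.8 × 3600 = 4.181″.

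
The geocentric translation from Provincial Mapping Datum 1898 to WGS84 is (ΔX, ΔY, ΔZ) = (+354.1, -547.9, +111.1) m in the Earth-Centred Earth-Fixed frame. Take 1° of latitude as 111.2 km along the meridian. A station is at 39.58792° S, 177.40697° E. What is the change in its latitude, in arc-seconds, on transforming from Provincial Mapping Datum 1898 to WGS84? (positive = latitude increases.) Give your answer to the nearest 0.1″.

Δφ = -5.0″

sin φ = -0.637262, cos φ = 0.770648, sin λ = 0.045241, cos λ = -0.998976.
North component: ΔN = −sin φ cos λ·ΔX − sin φ sin λ·ΔY + cos φ·ΔZ = −(-0.637262)(-0.998976)(354.1) − (-0.637262)(0.045241)(-547.9) + (0.770648)(111.1) = -155.60 m.
1° of latitude spans 111200 m, so Δφ = -155.60 / 111200 × 3600 = -5.037″.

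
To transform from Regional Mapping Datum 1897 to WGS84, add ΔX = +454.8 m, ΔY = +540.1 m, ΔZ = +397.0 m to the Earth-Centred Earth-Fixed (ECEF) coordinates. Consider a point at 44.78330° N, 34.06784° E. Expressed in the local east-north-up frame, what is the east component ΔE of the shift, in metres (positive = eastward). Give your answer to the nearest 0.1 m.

At φ = 44.78330°, λ = 34.06784°: sin φ = 0.704427, cos φ = 0.709776, sin λ = 0.560174, cos λ = 0.828375.
ΔE = −sin λ·ΔX + cos λ·ΔY = −(0.560174)·(454.8) + (0.828375)·(540.1) = 192.64 m.

ΔE = 192.6 m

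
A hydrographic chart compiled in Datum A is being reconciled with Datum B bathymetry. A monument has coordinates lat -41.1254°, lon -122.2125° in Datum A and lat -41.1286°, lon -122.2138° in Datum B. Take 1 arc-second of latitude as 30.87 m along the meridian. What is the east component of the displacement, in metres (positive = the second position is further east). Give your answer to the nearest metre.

ΔE = -109 m

Δφ = -41.1286° − -41.1254° = -0.0032°; Δλ = -122.2138° − -122.2125° = -0.0013°.
1° of latitude = 3600 × 30.87 = 111132 m.
ΔN = Δφ × 111132 = -355.6 m; ΔE = Δλ × 111132 × cos(-41.1254°) = -0.0013 × 111132 × 0.753272 = -108.8 m.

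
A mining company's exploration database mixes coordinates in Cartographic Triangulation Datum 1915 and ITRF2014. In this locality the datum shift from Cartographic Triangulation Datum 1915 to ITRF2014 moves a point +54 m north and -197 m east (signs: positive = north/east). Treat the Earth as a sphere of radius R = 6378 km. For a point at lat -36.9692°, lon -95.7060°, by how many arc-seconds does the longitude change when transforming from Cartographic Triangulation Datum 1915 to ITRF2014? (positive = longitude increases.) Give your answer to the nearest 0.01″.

Δλ = -7.97″

At latitude -36.9692°, cos φ = 0.798959.
One radian of longitude at latitude φ spans R cos φ, so Δλ = ΔE / (R cos φ) = -197.0 / (6378000 × 0.798959) = -3.8660e-05 rad = -7.974″.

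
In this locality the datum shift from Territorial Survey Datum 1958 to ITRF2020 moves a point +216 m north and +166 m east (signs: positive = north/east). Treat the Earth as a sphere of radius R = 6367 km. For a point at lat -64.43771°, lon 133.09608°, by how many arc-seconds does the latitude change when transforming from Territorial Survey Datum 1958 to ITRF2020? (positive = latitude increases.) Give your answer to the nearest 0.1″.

Δφ = 7.0″

On a sphere of radius R, 1 rad of latitude = R, so Δφ = ΔN / R = 216.0 / 6367000 = 3.3925e-05 rad = 6.998″.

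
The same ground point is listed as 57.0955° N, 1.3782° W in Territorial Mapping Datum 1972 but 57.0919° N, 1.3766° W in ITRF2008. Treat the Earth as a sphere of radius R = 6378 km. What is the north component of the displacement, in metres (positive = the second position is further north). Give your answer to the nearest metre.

Δφ = 57.0919° − 57.0955° = -0.0036°; Δλ = -1.3766° − -1.3782° = +0.0016°.
1° along a meridian = πR/180 = 111317 m.
ΔN = Δφ × 111317 = -400.7 m; ΔE = Δλ × 111317 × cos(57.0955°) = +0.0016 × 111317 × 0.543240 = 96.8 m.

ΔN = -401 m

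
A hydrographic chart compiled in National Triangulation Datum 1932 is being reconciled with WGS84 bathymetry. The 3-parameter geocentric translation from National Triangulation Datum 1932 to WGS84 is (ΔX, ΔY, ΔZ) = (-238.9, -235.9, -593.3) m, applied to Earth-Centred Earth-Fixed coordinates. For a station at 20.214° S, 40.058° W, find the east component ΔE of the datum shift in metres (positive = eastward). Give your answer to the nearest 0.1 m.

The local east axis at (φ, λ) is (−sin λ, cos λ, 0), so ΔE = −sin(-40.058°)·(-238.9) + cos(-40.058°)·(-235.9) = -334.30 m.

ΔE = -334.3 m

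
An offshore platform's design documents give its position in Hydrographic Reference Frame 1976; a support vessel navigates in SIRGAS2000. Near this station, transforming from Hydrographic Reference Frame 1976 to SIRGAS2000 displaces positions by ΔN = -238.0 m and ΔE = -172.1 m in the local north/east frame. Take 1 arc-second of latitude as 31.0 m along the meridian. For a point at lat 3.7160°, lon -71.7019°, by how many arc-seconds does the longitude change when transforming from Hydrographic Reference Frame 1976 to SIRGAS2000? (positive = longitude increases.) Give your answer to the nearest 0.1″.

Δλ = -5.6″

At latitude 3.7160°, cos φ = 0.997898.
1″ of longitude at this latitude = 31.00 × cos φ = 30.9348 m, so Δλ = -172.1 / 30.9348 = -5.563″.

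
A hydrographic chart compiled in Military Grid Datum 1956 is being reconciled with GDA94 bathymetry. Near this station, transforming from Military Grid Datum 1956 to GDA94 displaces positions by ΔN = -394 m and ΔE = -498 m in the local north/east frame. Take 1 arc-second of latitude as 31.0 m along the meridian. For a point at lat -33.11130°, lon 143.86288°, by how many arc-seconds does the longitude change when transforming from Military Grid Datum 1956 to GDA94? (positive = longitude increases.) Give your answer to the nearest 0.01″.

At latitude -33.11130°, cos φ = 0.837611.
1″ of longitude at this latitude = 31.00 × cos φ = 25.9659 m, so Δλ = -498.0 / 25.9659 = -19.179″.

Δλ = -19.18″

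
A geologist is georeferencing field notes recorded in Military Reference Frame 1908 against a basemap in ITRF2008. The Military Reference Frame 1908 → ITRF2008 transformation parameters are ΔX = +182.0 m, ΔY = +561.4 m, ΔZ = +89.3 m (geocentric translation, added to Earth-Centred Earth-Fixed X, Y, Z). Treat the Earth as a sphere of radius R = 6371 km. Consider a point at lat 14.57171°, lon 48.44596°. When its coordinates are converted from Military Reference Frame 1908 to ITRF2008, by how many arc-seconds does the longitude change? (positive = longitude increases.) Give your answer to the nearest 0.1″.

sin φ = 0.251592, cos φ = 0.967834, sin λ = 0.748330, cos λ = 0.663326.
East component: ΔE = −sin λ·ΔX + cos λ·ΔY = −(0.748330)(182.0) + (0.663326)(561.4) = 236.20 m.
1° of latitude spans πR/180 = 111195 m; at latitude φ, 1° of longitude spans that × cos φ = 107618.2 m, so Δλ = 236.20 / 107618.2 × 3600 = 7.901″.

Δλ = 7.9″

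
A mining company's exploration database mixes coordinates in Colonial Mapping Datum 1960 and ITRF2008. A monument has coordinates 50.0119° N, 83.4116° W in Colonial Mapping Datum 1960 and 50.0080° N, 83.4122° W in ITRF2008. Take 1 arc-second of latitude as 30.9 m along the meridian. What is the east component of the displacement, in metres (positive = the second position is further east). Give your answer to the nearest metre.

Δφ = 50.0080° − 50.0119° = -0.0039°; Δλ = -83.4122° − -83.4116° = -0.0006°.
1° of latitude = 3600 × 30.90 = 111240 m.
ΔN = Δφ × 111240 = -433.8 m; ΔE = Δλ × 111240 × cos(50.0119°) = -0.0006 × 111240 × 0.642628 = -42.9 m.

ΔE = -43 m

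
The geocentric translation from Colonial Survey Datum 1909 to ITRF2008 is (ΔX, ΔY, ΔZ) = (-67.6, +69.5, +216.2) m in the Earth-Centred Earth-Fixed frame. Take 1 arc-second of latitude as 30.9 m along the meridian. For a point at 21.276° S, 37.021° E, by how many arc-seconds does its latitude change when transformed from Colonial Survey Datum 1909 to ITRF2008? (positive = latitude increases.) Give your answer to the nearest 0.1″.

sin φ = -0.362861, cos φ = 0.931843, sin λ = 0.602108, cos λ = 0.798415.
North component: ΔN = −sin φ cos λ·ΔX − sin φ sin λ·ΔY + cos φ·ΔZ = −(-0.362861)(0.798415)(-67.6) − (-0.362861)(0.602108)(69.5) + (0.931843)(216.2) = 197.06 m.
1° of latitude spans 3600 × 30.90 = 111240 m, so Δφ = 197.06 / 111240 × 3600 = 6.377″.

Δφ = 6.4″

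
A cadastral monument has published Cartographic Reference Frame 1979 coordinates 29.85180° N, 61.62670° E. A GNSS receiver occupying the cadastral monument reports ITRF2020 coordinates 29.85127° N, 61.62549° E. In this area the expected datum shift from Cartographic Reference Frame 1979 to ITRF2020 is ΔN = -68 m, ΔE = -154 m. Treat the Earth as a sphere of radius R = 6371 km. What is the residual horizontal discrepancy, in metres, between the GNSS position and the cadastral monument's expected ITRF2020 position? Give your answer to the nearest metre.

Observed coordinate differences: Δφ = -0.00053°, Δλ = -0.00121°.
Converting to metres (1° lat = 111195 m, cos φ = 0.867316): observed ΔN = -58.9 m, observed ΔE = -116.7 m.
Subtracting the expected shift leaves a residual of -58.9 − (-68) = 9.1 m north and -116.7 − (-154) = 37.3 m east.
Residual distance = √(9.1² + 37.3²) = 38.4 m.

38 m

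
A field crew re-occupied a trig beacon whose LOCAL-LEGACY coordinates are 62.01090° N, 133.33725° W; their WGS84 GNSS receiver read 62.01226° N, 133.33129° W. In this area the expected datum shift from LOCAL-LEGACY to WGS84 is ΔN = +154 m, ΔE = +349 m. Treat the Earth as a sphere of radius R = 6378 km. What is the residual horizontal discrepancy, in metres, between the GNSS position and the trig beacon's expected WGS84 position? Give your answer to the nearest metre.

Observed coordinate differences: Δφ = +0.00136°, Δλ = +0.00596°.
Converting to metres (1° lat = 111317 m, cos φ = 0.469304): observed ΔN = 151.4 m, observed ΔE = 311.4 m.
Subtracting the expected shift leaves a residual of 151.4 − (154) = -2.6 m north and 311.4 − (349) = -37.6 m east.
Residual distance = √((-2.6)² + (-37.6)²) = 37.7 m.

38 m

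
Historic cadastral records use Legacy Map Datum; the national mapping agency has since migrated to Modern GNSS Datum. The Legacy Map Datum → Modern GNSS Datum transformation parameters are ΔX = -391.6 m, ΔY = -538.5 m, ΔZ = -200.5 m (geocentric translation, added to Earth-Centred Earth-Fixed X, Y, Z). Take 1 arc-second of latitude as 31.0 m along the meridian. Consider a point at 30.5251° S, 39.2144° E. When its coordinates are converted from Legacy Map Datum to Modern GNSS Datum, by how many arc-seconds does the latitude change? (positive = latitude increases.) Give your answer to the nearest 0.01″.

sin φ = -0.507916, cos φ = 0.861407, sin λ = 0.632224, cos λ = 0.774786.
North component: ΔN = −sin φ cos λ·ΔX − sin φ sin λ·ΔY + cos φ·ΔZ = −(-0.507916)(0.774786)(-391.6) − (-0.507916)(0.632224)(-538.5) + (0.861407)(-200.5) = -499.74 m.
1° of latitude spans 3600 × 31.00 = 111600 m, so Δφ = -499.74 / 111600 × 3600 = -16.121″.

Δφ = -16.12″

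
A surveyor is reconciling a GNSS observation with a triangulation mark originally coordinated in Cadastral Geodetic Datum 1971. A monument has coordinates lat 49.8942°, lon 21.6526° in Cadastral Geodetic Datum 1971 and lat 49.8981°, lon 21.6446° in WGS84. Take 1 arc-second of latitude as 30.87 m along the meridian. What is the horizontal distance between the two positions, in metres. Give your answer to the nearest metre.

718 m

Δφ = 49.8981° − 49.8942° = +0.0039°; Δλ = 21.6446° − 21.6526° = -0.0080°.
1° of latitude = 3600 × 30.87 = 111132 m.
ΔN = Δφ × 111132 = 433.4 m; ΔE = Δλ × 111132 × cos(49.8942°) = -0.0080 × 111132 × 0.644201 = -572.7 m.
Distance = √(ΔE² + ΔN²) = √((-572.7)² + 433.4²) = 718.2 m.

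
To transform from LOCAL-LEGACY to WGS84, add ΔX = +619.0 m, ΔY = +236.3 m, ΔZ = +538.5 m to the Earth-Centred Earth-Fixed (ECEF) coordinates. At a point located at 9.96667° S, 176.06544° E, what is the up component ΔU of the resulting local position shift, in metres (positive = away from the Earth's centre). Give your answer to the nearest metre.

The local up (radial) axis is (cos φ cos λ, cos φ sin λ, sin φ), giving ΔU = -608.222 + 15.970 − 93.201 = -685.45 m.

ΔU = -685 m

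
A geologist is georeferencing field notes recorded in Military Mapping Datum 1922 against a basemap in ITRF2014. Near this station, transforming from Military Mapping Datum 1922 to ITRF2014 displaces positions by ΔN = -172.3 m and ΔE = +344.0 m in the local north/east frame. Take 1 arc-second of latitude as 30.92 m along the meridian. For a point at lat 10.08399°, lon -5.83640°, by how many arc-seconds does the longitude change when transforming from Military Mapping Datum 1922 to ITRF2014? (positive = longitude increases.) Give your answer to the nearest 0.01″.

At latitude 10.08399°, cos φ = 0.984552.
1″ of longitude at this latitude = 30.92 × cos φ = 30.4424 m, so Δλ = 344.0 / 30.4424 = 11.300″.

Δλ = 11.30″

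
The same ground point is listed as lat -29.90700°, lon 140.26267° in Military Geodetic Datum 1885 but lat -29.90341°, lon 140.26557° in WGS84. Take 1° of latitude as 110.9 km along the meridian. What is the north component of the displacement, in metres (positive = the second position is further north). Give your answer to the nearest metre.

Δφ = -29.90341° − -29.90700° = +0.00359°; Δλ = 140.26557° − 140.26267° = +0.00290°.
ΔN = Δφ × 110900 = 398.1 m; ΔE = Δλ × 110900 × cos(-29.90700°) = +0.00290 × 110900 × 0.866836 = 278.8 m.

ΔN = 398 m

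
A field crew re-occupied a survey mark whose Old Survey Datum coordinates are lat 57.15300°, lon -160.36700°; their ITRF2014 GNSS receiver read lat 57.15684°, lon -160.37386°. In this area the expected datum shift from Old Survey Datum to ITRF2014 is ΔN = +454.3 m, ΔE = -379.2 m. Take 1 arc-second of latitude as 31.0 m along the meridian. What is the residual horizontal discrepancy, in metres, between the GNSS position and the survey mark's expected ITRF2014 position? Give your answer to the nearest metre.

44 m

Observed coordinate differences: Δφ = +0.00384°, Δλ = -0.00686°.
Converting to metres (1° lat = 111600 m, cos φ = 0.542398): observed ΔN = 428.5 m, observed ΔE = -415.2 m.
Subtracting the expected shift leaves a residual of 428.5 − (454.3) = -25.8 m north and -415.2 − (-379.2) = -36.0 m east.
Residual distance = √((-25.8)² + (-36.0)²) = 44.3 m.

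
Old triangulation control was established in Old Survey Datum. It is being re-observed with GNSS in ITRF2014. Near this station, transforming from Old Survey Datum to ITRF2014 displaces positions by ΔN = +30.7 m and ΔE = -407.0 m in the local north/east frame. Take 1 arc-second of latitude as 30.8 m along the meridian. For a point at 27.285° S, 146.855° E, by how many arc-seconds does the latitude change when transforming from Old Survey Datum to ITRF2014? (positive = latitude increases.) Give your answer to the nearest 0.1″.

1″ of latitude = 30.80 m, so Δφ = 30.7 / 30.80 = 0.997″.

Δφ = 1.0″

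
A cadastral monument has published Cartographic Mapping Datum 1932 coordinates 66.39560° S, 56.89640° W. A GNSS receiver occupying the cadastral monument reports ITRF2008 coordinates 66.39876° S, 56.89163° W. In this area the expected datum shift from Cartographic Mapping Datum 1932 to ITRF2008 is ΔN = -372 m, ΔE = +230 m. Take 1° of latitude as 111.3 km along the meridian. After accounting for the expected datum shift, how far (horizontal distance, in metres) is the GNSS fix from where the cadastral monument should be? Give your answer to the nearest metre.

Observed coordinate differences: Δφ = -0.00316°, Δλ = +0.00477°.
Converting to metres (1° lat = 111300 m, cos φ = 0.400419): observed ΔN = -351.7 m, observed ΔE = 212.6 m.
Subtracting the expected shift leaves a residual of -351.7 − (-372) = 20.3 m north and 212.6 − (230) = -17.4 m east.
Residual distance = √(20.3² + (-17.4)²) = 26.7 m.

27 m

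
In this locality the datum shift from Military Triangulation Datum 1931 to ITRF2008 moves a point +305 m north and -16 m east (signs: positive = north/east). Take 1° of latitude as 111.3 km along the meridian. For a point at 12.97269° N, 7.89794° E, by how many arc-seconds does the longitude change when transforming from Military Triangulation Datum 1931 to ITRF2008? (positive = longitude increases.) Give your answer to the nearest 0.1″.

Δλ = -0.5″

At latitude 12.97269°, cos φ = 0.974477.
1° of longitude at this latitude = 111.3 × cos φ = 108.46 km, so Δλ = -16.0 / 108459.3 = -0.0001475° = -0.531″.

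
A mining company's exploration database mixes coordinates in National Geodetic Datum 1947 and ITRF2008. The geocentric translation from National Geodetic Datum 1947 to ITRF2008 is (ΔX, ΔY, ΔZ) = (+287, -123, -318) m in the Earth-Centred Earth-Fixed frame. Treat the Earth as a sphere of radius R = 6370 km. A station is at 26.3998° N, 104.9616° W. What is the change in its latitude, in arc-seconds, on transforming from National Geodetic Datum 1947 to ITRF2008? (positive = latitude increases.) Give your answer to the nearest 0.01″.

sin φ = 0.444632, cos φ = 0.895713, sin λ = -0.966099, cos λ = -0.258172.
North component: ΔN = −sin φ cos λ·ΔX − sin φ sin λ·ΔY + cos φ·ΔZ = −(0.444632)(-0.258172)(287) − (0.444632)(-0.966099)(-123) + (0.895713)(-318) = -304.73 m.
1° of latitude spans πR/180 = 111177 m, so Δφ = -304.73 / 111177 × 3600 = -9.867″.

Δφ = -9.87″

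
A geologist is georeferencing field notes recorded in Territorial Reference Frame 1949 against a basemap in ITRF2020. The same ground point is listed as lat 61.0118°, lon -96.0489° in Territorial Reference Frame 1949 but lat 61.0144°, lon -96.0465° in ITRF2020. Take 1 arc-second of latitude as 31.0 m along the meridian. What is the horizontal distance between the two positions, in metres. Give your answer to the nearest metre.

Δφ = 61.0144° − 61.0118° = +0.0026°; Δλ = -96.0465° − -96.0489° = +0.0024°.
1° of latitude = 3600 × 31.00 = 111600 m.
ΔN = Δφ × 111600 = 290.2 m; ΔE = Δλ × 111600 × cos(61.0118°) = +0.0024 × 111600 × 0.484629 = 129.8 m.
Distance = √(ΔE² + ΔN²) = √(129.8² + 290.2²) = 317.9 m.

318 m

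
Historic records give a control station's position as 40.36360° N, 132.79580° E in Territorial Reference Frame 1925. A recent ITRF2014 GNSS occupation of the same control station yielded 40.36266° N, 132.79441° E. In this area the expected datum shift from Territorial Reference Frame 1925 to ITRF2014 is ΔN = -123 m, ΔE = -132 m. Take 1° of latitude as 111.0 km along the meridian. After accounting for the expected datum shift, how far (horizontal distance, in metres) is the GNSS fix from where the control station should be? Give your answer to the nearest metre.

24 m

Observed coordinate differences: Δφ = -0.00094°, Δλ = -0.00139°.
Converting to metres (1° lat = 111000 m, cos φ = 0.761950): observed ΔN = -104.3 m, observed ΔE = -117.6 m.
Subtracting the expected shift leaves a residual of -104.3 − (-123) = 18.7 m north and -117.6 − (-132) = 14.4 m east.
Residual distance = √(18.7² + 14.4²) = 23.6 m.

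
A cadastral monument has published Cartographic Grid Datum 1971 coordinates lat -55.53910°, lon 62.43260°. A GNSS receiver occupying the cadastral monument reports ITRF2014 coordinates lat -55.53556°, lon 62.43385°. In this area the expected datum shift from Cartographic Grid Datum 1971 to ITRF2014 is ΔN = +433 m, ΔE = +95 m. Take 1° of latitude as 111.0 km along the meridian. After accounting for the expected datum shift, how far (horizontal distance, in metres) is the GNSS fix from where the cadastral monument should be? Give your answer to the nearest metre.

Observed coordinate differences: Δφ = +0.00354°, Δλ = +0.00125°.
Converting to metres (1° lat = 111000 m, cos φ = 0.565844): observed ΔN = 392.9 m, observed ΔE = 78.5 m.
Subtracting the expected shift leaves a residual of 392.9 − (433) = -40.1 m north and 78.5 − (95) = -16.5 m east.
Residual distance = √((-40.1)² + (-16.5)²) = 43.3 m.

43 m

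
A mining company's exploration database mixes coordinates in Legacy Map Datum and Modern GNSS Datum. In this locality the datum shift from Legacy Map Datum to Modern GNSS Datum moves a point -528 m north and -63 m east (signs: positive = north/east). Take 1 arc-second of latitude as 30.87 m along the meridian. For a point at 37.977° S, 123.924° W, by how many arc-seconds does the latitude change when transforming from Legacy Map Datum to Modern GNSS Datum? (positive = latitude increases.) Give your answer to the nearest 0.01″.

Δφ = -17.10″

1″ of latitude = 30.87 m, so Δφ = -528.0 / 30.87 = -17.104″.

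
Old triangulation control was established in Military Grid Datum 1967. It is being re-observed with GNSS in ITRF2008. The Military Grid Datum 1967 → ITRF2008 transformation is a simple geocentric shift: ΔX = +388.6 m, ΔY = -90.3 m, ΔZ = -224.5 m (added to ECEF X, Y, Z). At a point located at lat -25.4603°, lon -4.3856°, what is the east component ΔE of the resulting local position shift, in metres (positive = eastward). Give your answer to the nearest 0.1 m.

The local east axis at (φ, λ) is (−sin λ, cos λ, 0), so ΔE = −sin(-4.3856°)·388.6 + cos(-4.3856°)·(-90.3) = -60.32 m.

ΔE = -60.3 m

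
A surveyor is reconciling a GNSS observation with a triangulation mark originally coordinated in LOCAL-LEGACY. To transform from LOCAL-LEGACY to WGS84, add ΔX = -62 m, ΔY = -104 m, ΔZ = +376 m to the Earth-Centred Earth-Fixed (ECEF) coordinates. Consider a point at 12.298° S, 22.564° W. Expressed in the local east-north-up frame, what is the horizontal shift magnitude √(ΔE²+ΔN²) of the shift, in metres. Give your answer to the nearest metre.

383 m

The local east axis at (φ, λ) is (−sin λ, cos λ, 0), so ΔE = −sin(-22.564°)·(-62) + cos(-22.564°)·(-104) = -119.83 m.
The local north axis is (−sin φ cos λ, −sin φ sin λ, cos φ), giving ΔN = -12.195 + 8.500 + 367.372 = 363.68 m.
Horizontal magnitude = √(ΔE² + ΔN²) = √((-119.83)² + 363.68²) = 382.91 m.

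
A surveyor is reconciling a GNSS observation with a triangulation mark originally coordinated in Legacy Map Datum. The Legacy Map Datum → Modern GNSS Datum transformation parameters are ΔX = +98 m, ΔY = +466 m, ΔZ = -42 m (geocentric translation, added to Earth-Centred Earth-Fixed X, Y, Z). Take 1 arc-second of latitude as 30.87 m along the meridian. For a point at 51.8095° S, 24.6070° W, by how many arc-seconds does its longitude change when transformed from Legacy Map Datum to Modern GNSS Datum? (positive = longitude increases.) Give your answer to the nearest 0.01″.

Δλ = 24.34″

sin φ = -0.785959, cos φ = 0.618278, sin λ = -0.416392, cos λ = 0.909185.
East component: ΔE = −sin λ·ΔX + cos λ·ΔY = −(-0.416392)(98) + (0.909185)(466) = 464.49 m.
1° of latitude spans 3600 × 30.87 = 111132 m; at latitude φ, 1° of longitude spans that × cos φ = 68710.5 m, so Δλ = 464.49 / 68710.5 × 3600 = 24.336″.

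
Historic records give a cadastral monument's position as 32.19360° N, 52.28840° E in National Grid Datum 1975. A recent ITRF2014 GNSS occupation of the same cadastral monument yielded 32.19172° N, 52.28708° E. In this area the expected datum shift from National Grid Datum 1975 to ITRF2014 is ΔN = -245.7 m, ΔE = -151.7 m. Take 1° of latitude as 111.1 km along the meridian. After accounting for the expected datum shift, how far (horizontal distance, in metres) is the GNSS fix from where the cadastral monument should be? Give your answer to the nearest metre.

46 m

Observed coordinate differences: Δφ = -0.00188°, Δλ = -0.00132°.
Converting to metres (1° lat = 111100 m, cos φ = 0.846253): observed ΔN = -208.9 m, observed ΔE = -124.1 m.
Subtracting the expected shift leaves a residual of -208.9 − (-245.7) = 36.8 m north and -124.1 − (-151.7) = 27.6 m east.
Residual distance = √(36.8² + 27.6²) = 46.0 m.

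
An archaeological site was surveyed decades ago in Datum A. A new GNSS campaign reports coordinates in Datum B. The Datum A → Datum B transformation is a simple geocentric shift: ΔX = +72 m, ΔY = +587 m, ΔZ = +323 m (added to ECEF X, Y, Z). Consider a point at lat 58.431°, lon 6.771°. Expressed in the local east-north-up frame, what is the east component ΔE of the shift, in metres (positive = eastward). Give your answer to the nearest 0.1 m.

The local east axis at (φ, λ) is (−sin λ, cos λ, 0), so ΔE = −sin(6.771°)·72 + cos(6.771°)·587 = 574.42 m.

ΔE = 574.4 m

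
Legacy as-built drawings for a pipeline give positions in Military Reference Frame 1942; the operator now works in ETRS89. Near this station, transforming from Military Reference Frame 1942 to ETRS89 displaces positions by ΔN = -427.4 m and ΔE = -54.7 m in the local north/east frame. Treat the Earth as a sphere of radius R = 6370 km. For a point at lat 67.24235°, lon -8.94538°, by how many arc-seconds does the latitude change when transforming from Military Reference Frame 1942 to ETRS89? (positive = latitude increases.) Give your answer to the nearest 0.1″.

Δφ = -13.8″

On a sphere of radius R, 1 rad of latitude = R, so Δφ = ΔN / R = -427.4 / 6370000 = -6.7096e-05 rad = -13.839″.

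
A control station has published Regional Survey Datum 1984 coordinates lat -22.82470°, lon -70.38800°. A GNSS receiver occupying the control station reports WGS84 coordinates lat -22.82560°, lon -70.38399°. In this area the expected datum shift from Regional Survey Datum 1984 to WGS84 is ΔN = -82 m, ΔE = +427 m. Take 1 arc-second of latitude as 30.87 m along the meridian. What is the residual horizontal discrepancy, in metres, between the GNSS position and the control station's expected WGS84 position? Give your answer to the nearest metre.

Observed coordinate differences: Δφ = -0.00090°, Δλ = +0.00401°.
Converting to metres (1° lat = 111132 m, cos φ = 0.921696): observed ΔN = -100.0 m, observed ΔE = 410.7 m.
Subtracting the expected shift leaves a residual of -100.0 − (-82) = -18.0 m north and 410.7 − (427) = -16.3 m east.
Residual distance = √((-18.0)² + (-16.3)²) = 24.3 m.

24 m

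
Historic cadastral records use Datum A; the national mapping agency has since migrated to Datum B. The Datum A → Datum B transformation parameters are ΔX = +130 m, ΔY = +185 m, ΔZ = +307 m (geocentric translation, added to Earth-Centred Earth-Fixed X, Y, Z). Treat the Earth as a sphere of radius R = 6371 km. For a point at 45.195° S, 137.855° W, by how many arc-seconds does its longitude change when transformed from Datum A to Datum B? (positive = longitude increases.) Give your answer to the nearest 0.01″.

sin φ = -0.709509, cos φ = 0.704696, sin λ = -0.671009, cos λ = -0.741449.
East component: ΔE = −sin λ·ΔX + cos λ·ΔY = −(-0.671009)(130) + (-0.741449)(185) = -49.94 m.
1° of latitude spans πR/180 = 111195 m; at latitude φ, 1° of longitude spans that × cos φ = 78358.6 m, so Δλ = -49.94 / 78358.6 × 3600 = -2.294″.

Δλ = -2.29″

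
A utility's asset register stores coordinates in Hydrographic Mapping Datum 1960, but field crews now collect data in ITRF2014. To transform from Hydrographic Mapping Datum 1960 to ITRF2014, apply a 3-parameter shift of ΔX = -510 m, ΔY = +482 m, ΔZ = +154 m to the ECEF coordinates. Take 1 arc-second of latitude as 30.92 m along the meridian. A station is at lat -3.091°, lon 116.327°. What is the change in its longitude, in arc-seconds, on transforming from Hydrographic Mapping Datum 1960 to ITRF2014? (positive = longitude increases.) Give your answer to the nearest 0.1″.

Δλ = 7.9″

sin φ = -0.053922, cos φ = 0.998545, sin λ = 0.896278, cos λ = -0.443494.
East component: ΔE = −sin λ·ΔX + cos λ·ΔY = −(0.896278)(-510) + (-0.443494)(482) = 243.34 m.
1° of latitude spans 3600 × 30.92 = 111312 m; at latitude φ, 1° of longitude spans that × cos φ = 111150.1 m, so Δλ = 243.34 / 111150.1 × 3600 = 7.881″.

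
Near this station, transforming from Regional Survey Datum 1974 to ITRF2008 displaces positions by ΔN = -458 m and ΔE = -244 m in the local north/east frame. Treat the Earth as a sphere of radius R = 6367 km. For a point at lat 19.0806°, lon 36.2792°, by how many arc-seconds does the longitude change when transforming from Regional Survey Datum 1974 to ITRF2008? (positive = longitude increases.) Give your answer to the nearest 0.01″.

Δλ = -8.36″

At latitude 19.0806°, cos φ = 0.945060.
One radian of longitude at latitude φ spans R cos φ, so Δλ = ΔE / (R cos φ) = -244.0 / (6367000 × 0.945060) = -4.0550e-05 rad = -8.364″.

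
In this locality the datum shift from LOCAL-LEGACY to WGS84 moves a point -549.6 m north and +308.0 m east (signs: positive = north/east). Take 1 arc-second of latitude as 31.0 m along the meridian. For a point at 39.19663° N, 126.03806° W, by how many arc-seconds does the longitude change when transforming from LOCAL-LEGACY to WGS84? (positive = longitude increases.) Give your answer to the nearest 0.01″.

Δλ = 12.82″

At latitude 39.19663°, cos φ = 0.774982.
1″ of longitude at this latitude = 31.00 × cos φ = 24.0244 m, so Δλ = 308.0 / 24.0244 = 12.820″.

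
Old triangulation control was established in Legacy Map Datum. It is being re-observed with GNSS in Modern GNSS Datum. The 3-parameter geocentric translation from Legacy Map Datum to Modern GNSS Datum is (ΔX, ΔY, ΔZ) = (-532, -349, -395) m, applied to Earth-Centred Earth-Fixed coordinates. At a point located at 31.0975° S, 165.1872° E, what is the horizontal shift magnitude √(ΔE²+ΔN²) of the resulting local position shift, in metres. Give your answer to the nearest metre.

488 m

At φ = -31.0975°, λ = 165.1872°: sin φ = -0.516496, cos φ = 0.856290, sin λ = 0.255662, cos λ = -0.966766.
ΔE = −sin λ·ΔX + cos λ·ΔY = −(0.255662)·(-532) + (-0.966766)·(-349) = 473.41 m.
ΔN = −sin φ cos λ·ΔX − sin φ sin λ·ΔY + cos φ·ΔZ = −(-0.516496)(-0.966766)(-532) − (-0.516496)(0.255662)(-349) + (0.856290)(-395) = -118.68 m.
Horizontal magnitude = √(ΔE² + ΔN²) = √(473.41² + (-118.68)²) = 488.06 m.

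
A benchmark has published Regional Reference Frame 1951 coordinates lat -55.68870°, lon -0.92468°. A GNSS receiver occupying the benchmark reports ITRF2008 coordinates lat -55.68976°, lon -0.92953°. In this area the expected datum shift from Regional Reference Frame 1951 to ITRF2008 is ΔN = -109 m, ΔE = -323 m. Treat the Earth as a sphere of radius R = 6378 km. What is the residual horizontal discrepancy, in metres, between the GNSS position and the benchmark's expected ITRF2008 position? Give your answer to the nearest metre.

Observed coordinate differences: Δφ = -0.00106°, Δλ = -0.00485°.
Converting to metres (1° lat = 111317 m, cos φ = 0.563689): observed ΔN = -118.0 m, observed ΔE = -304.3 m.
Subtracting the expected shift leaves a residual of -118.0 − (-109) = -9.0 m north and -304.3 − (-323) = 18.7 m east.
Residual distance = √((-9.0)² + 18.7²) = 20.7 m.

21 m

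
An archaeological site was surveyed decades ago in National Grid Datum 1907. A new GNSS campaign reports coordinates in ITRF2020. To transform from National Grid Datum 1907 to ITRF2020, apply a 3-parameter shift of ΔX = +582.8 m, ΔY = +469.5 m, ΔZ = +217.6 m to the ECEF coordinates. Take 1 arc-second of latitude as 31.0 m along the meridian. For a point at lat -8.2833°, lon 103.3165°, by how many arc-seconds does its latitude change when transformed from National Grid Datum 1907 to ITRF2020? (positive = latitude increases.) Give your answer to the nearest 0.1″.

sin φ = -0.144068, cos φ = 0.989568, sin λ = 0.973113, cos λ = -0.230330.
North component: ΔN = −sin φ cos λ·ΔX − sin φ sin λ·ΔY + cos φ·ΔZ = −(-0.144068)(-0.230330)(582.8) − (-0.144068)(0.973113)(469.5) + (0.989568)(217.6) = 261.81 m.
1° of latitude spans 3600 × 31.00 = 111600 m, so Δφ = 261.81 / 111600 × 3600 = 8.446″.

Δφ = 8.4″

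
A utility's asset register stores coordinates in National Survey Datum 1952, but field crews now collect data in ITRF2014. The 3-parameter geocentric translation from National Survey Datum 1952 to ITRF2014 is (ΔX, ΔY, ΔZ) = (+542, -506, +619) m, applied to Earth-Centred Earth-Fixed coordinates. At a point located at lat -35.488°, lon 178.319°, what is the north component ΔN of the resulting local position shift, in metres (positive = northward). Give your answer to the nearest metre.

The local north axis is (−sin φ cos λ, −sin φ sin λ, cos φ), giving ΔN = -314.513 − 8.617 + 504.013 = 180.88 m.

ΔN = 181 m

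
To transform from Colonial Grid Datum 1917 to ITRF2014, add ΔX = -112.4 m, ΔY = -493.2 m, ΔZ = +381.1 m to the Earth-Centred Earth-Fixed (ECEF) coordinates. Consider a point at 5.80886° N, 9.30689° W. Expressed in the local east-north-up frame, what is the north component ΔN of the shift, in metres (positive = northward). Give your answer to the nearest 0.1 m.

At φ = 5.80886°, λ = -9.30689°: sin φ = 0.101210, cos φ = 0.994865, sin λ = -0.161722, cos λ = 0.986836.
ΔN = −sin φ cos λ·ΔX − sin φ sin λ·ΔY + cos φ·ΔZ = −(0.101210)(0.986836)(-112.4) − (0.101210)(-0.161722)(-493.2) + (0.994865)(381.1) = 382.30 m.

ΔN = 382.3 m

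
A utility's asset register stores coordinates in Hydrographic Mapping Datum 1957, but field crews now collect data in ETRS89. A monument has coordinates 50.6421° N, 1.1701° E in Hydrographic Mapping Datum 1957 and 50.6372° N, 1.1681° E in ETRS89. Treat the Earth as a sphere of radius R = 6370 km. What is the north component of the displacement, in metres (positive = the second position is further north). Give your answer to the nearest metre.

ΔN = -545 m

Δφ = 50.6372° − 50.6421° = -0.0049°; Δλ = 1.1681° − 1.1701° = -0.0020°.
1° along a meridian = πR/180 = 111177 m.
ΔN = Δφ × 111177 = -544.8 m; ΔE = Δλ × 111177 × cos(50.6421°) = -0.0020 × 111177 × 0.634163 = -141.0 m.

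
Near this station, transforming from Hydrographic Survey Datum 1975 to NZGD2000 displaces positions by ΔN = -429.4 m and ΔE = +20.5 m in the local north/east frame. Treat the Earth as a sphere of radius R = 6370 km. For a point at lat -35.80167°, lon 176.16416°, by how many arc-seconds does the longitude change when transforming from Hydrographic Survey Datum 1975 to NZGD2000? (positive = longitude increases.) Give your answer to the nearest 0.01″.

At latitude -35.80167°, cos φ = 0.811047.
One radian of longitude at latitude φ spans R cos φ, so Δλ = ΔE / (R cos φ) = 20.5 / (6370000 × 0.811047) = 3.9680e-06 rad = 0.818″.

Δλ = 0.82″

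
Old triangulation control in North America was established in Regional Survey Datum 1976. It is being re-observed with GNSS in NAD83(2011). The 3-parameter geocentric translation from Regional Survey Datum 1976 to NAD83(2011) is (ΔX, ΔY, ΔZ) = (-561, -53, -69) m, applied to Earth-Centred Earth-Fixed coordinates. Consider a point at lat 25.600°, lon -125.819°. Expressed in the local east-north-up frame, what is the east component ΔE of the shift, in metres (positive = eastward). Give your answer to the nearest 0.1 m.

ΔE = -423.9 m

The local east axis at (φ, λ) is (−sin λ, cos λ, 0), so ΔE = −sin(-125.819°)·(-561) + cos(-125.819°)·(-53) = -423.88 m.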